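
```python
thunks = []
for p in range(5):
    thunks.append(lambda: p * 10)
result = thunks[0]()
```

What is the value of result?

Step 1: All lambdas reference the same variable p (late binding).
Step 2: After the loop, p = 4. Every lambda returns p * 10.
Step 3: thunks[0]() = 4 * 10 = 40

The answer is 40.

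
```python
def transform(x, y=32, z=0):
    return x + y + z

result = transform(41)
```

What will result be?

Step 1: transform(41) uses defaults y = 32, z = 0.
Step 2: Returns 41 + 32 + 0 = 73.
Step 3: result = 73

The answer is 73.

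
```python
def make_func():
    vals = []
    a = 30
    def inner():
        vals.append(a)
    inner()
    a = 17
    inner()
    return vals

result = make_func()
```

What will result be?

Step 1: a = 30. inner() appends current a to vals.
Step 2: First inner(): appends 30. Then a = 17.
Step 3: Second inner(): appends 17 (closure sees updated a). result = [30, 17]

The answer is [30, 17].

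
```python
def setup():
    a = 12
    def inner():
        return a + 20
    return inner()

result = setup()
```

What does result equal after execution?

Step 1: setup() defines a = 12.
Step 2: inner() reads a = 12 from enclosing scope, returns 12 + 20 = 32.
Step 3: result = 32

The answer is 32.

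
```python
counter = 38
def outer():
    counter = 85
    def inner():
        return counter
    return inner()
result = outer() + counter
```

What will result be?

Step 1: Global counter = 38. outer() shadows with counter = 85.
Step 2: inner() returns enclosing counter = 85. outer() = 85.
Step 3: result = 85 + global counter (38) = 123

The answer is 123.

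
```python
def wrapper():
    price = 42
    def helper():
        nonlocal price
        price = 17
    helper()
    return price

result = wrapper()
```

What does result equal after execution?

Step 1: wrapper() sets price = 42.
Step 2: helper() uses nonlocal to reassign price = 17.
Step 3: result = 17

The answer is 17.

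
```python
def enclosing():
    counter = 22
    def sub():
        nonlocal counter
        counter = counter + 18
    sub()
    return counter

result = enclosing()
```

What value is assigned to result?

Step 1: enclosing() sets counter = 22.
Step 2: sub() uses nonlocal to modify counter in enclosing's scope: counter = 22 + 18 = 40.
Step 3: enclosing() returns the modified counter = 40

The answer is 40.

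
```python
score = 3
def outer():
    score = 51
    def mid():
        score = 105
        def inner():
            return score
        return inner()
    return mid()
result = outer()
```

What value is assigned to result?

Step 1: Three levels of shadowing: global 3, outer 51, mid 105.
Step 2: inner() finds score = 105 in enclosing mid() scope.
Step 3: result = 105

The answer is 105.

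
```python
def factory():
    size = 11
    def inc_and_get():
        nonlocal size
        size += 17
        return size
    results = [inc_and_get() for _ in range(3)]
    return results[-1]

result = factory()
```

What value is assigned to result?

Step 1: size = 11.
Step 2: Three calls to inc_and_get(), each adding 17.
Step 3: Last value = 11 + 17 * 3 = 62

The answer is 62.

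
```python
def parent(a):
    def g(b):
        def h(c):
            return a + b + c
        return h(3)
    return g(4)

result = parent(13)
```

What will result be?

Step 1: a = 13, b = 4, c = 3 across three nested scopes.
Step 2: h() accesses all three via LEGB rule.
Step 3: result = 13 + 4 + 3 = 20

The answer is 20.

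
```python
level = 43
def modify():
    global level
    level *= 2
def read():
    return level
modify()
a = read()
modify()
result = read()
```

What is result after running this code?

Step 1: level = 43.
Step 2: First modify(): level = 43 * 2 = 86.
Step 3: Second modify(): level = 86 * 2 = 172.
Step 4: read() returns 172

The answer is 172.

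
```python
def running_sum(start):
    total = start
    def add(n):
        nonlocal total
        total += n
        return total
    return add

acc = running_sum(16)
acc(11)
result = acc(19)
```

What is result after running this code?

Step 1: running_sum(16) creates closure with total = 16.
Step 2: First acc(11): total = 16 + 11 = 27.
Step 3: Second acc(19): total = 27 + 19 = 46. result = 46

The answer is 46.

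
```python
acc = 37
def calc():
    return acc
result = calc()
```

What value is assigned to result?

Step 1: acc = 37 is defined in the global scope.
Step 2: calc() looks up acc. No local acc exists, so Python checks the global scope via LEGB rule and finds acc = 37.
Step 3: result = 37

The answer is 37.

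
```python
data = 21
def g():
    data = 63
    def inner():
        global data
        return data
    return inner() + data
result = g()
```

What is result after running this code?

Step 1: Global data = 21. g() shadows with local data = 63.
Step 2: inner() uses global keyword, so inner() returns global data = 21.
Step 3: g() returns 21 + 63 = 84

The answer is 84.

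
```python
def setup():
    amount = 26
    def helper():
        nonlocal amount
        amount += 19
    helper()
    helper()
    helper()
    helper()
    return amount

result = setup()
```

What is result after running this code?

Step 1: amount starts at 26.
Step 2: helper() is called 4 times, each adding 19.
Step 3: amount = 26 + 19 * 4 = 102

The answer is 102.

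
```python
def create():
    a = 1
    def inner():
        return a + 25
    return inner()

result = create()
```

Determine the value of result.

Step 1: create() defines a = 1.
Step 2: inner() reads a = 1 from enclosing scope, returns 1 + 25 = 26.
Step 3: result = 26

The answer is 26.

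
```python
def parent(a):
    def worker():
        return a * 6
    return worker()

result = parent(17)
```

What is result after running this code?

Step 1: parent(17) binds parameter a = 17.
Step 2: worker() accesses a = 17 from enclosing scope.
Step 3: result = 17 * 6 = 102

The answer is 102.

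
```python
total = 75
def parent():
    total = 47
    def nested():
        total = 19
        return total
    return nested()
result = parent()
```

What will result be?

Step 1: Three scopes define total: global (75), parent (47), nested (19).
Step 2: nested() has its own local total = 19, which shadows both enclosing and global.
Step 3: result = 19 (local wins in LEGB)

The answer is 19.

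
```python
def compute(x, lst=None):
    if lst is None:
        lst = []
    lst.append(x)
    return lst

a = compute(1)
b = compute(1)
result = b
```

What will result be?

Step 1: None default with guard creates a NEW list each call.
Step 2: a = [1] (fresh list). b = [1] (another fresh list).
Step 3: result = [1] (this is the fix for mutable default)

The answer is [1].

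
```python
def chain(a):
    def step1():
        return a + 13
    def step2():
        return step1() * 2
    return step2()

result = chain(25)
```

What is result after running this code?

Step 1: chain(25) captures a = 25.
Step 2: step2() calls step1() which returns 25 + 13 = 38.
Step 3: step2() returns 38 * 2 = 76

The answer is 76.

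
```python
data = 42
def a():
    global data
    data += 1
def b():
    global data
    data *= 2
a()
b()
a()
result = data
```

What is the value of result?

Step 1: data = 42.
Step 2: a(): data = 42 + 1 = 43.
Step 3: b(): data = 43 * 2 = 86.
Step 4: a(): data = 86 + 1 = 87

The answer is 87.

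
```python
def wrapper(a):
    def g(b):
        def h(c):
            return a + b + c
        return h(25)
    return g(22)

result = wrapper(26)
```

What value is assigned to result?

Step 1: a = 26, b = 22, c = 25 across three nested scopes.
Step 2: h() accesses all three via LEGB rule.
Step 3: result = 26 + 22 + 25 = 73

The answer is 73.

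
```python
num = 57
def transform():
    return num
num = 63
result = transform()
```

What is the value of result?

Step 1: num is first set to 57, then reassigned to 63.
Step 2: transform() is called after the reassignment, so it looks up the current global num = 63.
Step 3: result = 63

The answer is 63.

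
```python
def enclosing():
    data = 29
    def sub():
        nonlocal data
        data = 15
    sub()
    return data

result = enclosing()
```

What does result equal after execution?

Step 1: enclosing() sets data = 29.
Step 2: sub() uses nonlocal to reassign data = 15.
Step 3: result = 15

The answer is 15.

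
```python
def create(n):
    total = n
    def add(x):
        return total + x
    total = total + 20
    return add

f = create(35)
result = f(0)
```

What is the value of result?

Step 1: create(35) sets total = 35, then total = 35 + 20 = 55.
Step 2: Closures capture by reference, so add sees total = 55.
Step 3: f(0) returns 55 + 0 = 55

The answer is 55.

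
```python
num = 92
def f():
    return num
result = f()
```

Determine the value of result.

Step 1: num = 92 is defined in the global scope.
Step 2: f() looks up num. No local num exists, so Python checks the global scope via LEGB rule and finds num = 92.
Step 3: result = 92

The answer is 92.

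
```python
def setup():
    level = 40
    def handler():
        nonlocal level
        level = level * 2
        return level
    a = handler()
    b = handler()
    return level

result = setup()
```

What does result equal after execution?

Step 1: level starts at 40.
Step 2: First handler(): level = 40 * 2 = 80.
Step 3: Second handler(): level = 80 * 2 = 160.
Step 4: result = 160

The answer is 160.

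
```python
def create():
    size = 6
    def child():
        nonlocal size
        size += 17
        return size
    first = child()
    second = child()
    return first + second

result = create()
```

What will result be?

Step 1: size starts at 6.
Step 2: First call: size = 6 + 17 = 23, returns 23.
Step 3: Second call: size = 23 + 17 = 40, returns 40.
Step 4: result = 23 + 40 = 63

The answer is 63.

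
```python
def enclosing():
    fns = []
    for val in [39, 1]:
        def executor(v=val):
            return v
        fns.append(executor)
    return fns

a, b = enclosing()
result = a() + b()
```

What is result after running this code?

Step 1: Default argument v=val captures val at each iteration.
Step 2: a() returns 39 (captured at first iteration), b() returns 1 (captured at second).
Step 3: result = 39 + 1 = 40

The answer is 40.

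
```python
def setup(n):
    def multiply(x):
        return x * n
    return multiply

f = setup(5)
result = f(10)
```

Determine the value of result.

Step 1: setup(5) returns multiply closure with n = 5.
Step 2: f(10) computes 10 * 5 = 50.
Step 3: result = 50

The answer is 50.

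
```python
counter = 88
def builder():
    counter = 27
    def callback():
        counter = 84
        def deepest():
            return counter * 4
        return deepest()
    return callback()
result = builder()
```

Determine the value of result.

Step 1: deepest() looks up counter through LEGB: not local, finds counter = 84 in enclosing callback().
Step 2: Returns 84 * 4 = 336.
Step 3: result = 336

The answer is 336.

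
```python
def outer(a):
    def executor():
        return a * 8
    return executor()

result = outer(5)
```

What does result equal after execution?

Step 1: outer(5) binds parameter a = 5.
Step 2: executor() accesses a = 5 from enclosing scope.
Step 3: result = 5 * 8 = 40

The answer is 40.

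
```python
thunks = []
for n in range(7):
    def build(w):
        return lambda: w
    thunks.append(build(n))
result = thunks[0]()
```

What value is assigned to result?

Step 1: build(n) creates a new scope capturing w = n at call time.
Step 2: thunks[0] = build(0), so its lambda captures w = 0.
Step 3: result = 0 (closure factory fixes late binding)

The answer is 0.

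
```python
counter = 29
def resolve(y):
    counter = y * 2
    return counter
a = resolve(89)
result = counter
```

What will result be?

Step 1: Global counter = 29.
Step 2: resolve(89) creates local counter = 89 * 2 = 178.
Step 3: Global counter unchanged because no global keyword. result = 29

The answer is 29.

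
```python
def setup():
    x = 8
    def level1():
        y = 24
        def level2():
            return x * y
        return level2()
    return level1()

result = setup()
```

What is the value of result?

Step 1: x = 8 in setup. y = 24 in level1.
Step 2: level2() reads x = 8 and y = 24 from enclosing scopes.
Step 3: result = 8 * 24 = 192

The answer is 192.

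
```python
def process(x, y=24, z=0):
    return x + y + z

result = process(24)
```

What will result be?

Step 1: process(24) uses defaults y = 24, z = 0.
Step 2: Returns 24 + 24 + 0 = 48.
Step 3: result = 48

The answer is 48.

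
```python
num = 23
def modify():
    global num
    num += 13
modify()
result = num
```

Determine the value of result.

Step 1: num = 23 globally.
Step 2: modify() modifies global num: num += 13 = 36.
Step 3: result = 36

The answer is 36.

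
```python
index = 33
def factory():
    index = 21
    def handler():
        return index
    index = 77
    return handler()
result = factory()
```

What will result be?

Step 1: factory() sets index = 21, then later index = 77.
Step 2: handler() is called after index is reassigned to 77. Closures capture variables by reference, not by value.
Step 3: result = 77

The answer is 77.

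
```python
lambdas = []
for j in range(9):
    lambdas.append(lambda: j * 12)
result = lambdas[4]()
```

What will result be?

Step 1: All lambdas reference the same variable j (late binding).
Step 2: After the loop, j = 8. Every lambda returns j * 12.
Step 3: lambdas[4]() = 8 * 12 = 96

The answer is 96.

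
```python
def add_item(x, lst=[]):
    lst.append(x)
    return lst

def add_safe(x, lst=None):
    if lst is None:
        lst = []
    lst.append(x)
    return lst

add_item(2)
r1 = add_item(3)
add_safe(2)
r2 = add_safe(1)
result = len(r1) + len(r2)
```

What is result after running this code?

Step 1: add_item shares mutable default: after 2 calls, lst = [2, 3], len = 2.
Step 2: add_safe creates fresh list each time: r2 = [1], len = 1.
Step 3: result = 2 + 1 = 3

The answer is 3.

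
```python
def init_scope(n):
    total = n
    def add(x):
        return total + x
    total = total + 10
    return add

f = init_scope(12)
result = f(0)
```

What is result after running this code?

Step 1: init_scope(12) sets total = 12, then total = 12 + 10 = 22.
Step 2: Closures capture by reference, so add sees total = 22.
Step 3: f(0) returns 22 + 0 = 22

The answer is 22.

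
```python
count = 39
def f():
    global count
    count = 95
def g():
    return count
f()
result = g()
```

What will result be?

Step 1: count = 39.
Step 2: f() sets global count = 95.
Step 3: g() reads global count = 95. result = 95

The answer is 95.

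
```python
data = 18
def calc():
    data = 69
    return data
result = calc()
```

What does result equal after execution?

Step 1: Global data = 18.
Step 2: calc() creates local data = 69, shadowing the global.
Step 3: Returns local data = 69. result = 69

The answer is 69.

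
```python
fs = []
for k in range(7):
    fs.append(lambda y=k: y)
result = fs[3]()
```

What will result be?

Step 1: Default argument y=k captures k's value at each iteration.
Step 2: fs[3] captured y = 3 when k was 3.
Step 3: result = 3

The answer is 3.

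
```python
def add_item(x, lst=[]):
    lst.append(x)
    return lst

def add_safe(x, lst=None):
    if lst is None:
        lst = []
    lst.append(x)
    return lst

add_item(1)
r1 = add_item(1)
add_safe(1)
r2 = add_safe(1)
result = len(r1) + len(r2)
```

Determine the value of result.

Step 1: add_item shares mutable default: after 2 calls, lst = [1, 1], len = 2.
Step 2: add_safe creates fresh list each time: r2 = [1], len = 1.
Step 3: result = 2 + 1 = 3

The answer is 3.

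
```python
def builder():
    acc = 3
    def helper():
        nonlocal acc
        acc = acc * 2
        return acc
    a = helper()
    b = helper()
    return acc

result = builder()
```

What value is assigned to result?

Step 1: acc starts at 3.
Step 2: First helper(): acc = 3 * 2 = 6.
Step 3: Second helper(): acc = 6 * 2 = 12.
Step 4: result = 12

The answer is 12.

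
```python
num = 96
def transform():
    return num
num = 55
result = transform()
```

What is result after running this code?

Step 1: num is first set to 96, then reassigned to 55.
Step 2: transform() is called after the reassignment, so it looks up the current global num = 55.
Step 3: result = 55

The answer is 55.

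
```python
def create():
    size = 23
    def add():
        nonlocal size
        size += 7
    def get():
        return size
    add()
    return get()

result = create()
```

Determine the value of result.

Step 1: size = 23. add() modifies it via nonlocal, get() reads it.
Step 2: add() makes size = 23 + 7 = 30.
Step 3: get() returns 30. result = 30

The answer is 30.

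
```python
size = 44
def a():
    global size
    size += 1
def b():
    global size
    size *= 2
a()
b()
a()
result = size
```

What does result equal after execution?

Step 1: size = 44.
Step 2: a(): size = 44 + 1 = 45.
Step 3: b(): size = 45 * 2 = 90.
Step 4: a(): size = 90 + 1 = 91

The answer is 91.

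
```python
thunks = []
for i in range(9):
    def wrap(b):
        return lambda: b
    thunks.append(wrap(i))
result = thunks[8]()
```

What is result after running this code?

Step 1: wrap(i) creates a new scope capturing b = i at call time.
Step 2: thunks[8] = wrap(8), so its lambda captures b = 8.
Step 3: result = 8 (closure factory fixes late binding)

The answer is 8.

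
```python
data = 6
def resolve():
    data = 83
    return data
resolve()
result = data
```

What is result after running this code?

Step 1: data = 6 globally.
Step 2: resolve() creates a LOCAL data = 83 (no global keyword!).
Step 3: The global data is unchanged. result = 6

The answer is 6.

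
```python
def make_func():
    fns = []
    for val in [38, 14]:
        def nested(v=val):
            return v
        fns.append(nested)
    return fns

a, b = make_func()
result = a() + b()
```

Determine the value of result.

Step 1: Default argument v=val captures val at each iteration.
Step 2: a() returns 38 (captured at first iteration), b() returns 14 (captured at second).
Step 3: result = 38 + 14 = 52

The answer is 52.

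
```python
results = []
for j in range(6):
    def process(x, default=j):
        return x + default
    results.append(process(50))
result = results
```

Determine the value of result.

Step 1: Default argument default=j is evaluated at function definition time.
Step 2: Each iteration creates process with default = current j value.
Step 3: process(50) returns 50 + default. results = [50, 51, 52, 53, 54, 55]

The answer is [50, 51, 52, 53, 54, 55].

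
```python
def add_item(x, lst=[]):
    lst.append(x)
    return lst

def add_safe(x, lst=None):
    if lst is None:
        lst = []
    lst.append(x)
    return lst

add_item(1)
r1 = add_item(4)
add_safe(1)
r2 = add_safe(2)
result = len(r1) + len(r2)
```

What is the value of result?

Step 1: add_item shares mutable default: after 2 calls, lst = [1, 4], len = 2.
Step 2: add_safe creates fresh list each time: r2 = [2], len = 1.
Step 3: result = 2 + 1 = 3

The answer is 3.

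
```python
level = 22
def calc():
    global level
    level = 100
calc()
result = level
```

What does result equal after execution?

Step 1: level = 22 globally.
Step 2: calc() declares global level and sets it to 100.
Step 3: After calc(), global level = 100. result = 100

The answer is 100.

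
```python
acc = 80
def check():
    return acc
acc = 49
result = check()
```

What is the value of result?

Step 1: acc is first set to 80, then reassigned to 49.
Step 2: check() is called after the reassignment, so it looks up the current global acc = 49.
Step 3: result = 49

The answer is 49.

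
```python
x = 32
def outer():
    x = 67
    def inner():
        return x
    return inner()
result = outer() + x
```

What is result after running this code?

Step 1: Global x = 32. outer() shadows with x = 67.
Step 2: inner() returns enclosing x = 67. outer() = 67.
Step 3: result = 67 + global x (32) = 99

The answer is 99.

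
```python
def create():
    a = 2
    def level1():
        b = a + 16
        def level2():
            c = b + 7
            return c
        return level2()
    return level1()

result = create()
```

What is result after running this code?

Step 1: a = 2. b = a + 16 = 18.
Step 2: c = b + 7 = 18 + 7 = 25.
Step 3: result = 25

The answer is 25.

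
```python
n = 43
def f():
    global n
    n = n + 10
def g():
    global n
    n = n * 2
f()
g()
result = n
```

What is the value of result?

Step 1: n = 43.
Step 2: f() adds 10: n = 43 + 10 = 53.
Step 3: g() doubles: n = 53 * 2 = 106.
Step 4: result = 106

The answer is 106.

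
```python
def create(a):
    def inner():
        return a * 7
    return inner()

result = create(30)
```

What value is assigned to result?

Step 1: create(30) binds parameter a = 30.
Step 2: inner() accesses a = 30 from enclosing scope.
Step 3: result = 30 * 7 = 210

The answer is 210.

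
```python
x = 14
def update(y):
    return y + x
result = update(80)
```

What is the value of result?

Step 1: x = 14 is defined globally.
Step 2: update(80) uses parameter y = 80 and looks up x from global scope = 14.
Step 3: result = 80 + 14 = 94

The answer is 94.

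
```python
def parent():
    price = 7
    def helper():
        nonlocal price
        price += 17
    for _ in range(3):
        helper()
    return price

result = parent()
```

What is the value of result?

Step 1: price = 7.
Step 2: helper() is called 3 times in a loop, each adding 17 via nonlocal.
Step 3: price = 7 + 17 * 3 = 58

The answer is 58.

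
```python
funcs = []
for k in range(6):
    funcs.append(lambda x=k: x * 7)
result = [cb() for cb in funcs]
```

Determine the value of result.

Step 1: Default arg x=k captures k at each iteration.
Step 2: funcs[k] has x defaulting to k, returns k * 7.
Step 3: result = [0, 7, 14, 21, 28, 35]

The answer is [0, 7, 14, 21, 28, 35].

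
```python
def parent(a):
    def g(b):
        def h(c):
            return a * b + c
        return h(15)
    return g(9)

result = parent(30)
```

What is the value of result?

Step 1: a = 30, b = 9, c = 15.
Step 2: h() computes a * b + c = 30 * 9 + 15 = 285.
Step 3: result = 285

The answer is 285.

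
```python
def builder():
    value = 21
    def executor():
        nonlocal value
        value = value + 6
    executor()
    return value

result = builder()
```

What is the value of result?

Step 1: builder() sets value = 21.
Step 2: executor() uses nonlocal to modify value in builder's scope: value = 21 + 6 = 27.
Step 3: builder() returns the modified value = 27

The answer is 27.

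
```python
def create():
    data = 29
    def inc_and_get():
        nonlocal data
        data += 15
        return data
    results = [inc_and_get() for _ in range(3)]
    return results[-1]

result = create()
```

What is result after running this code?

Step 1: data = 29.
Step 2: Three calls to inc_and_get(), each adding 15.
Step 3: Last value = 29 + 15 * 3 = 74

The answer is 74.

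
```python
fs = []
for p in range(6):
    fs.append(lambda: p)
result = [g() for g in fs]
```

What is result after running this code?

Step 1: All 6 lambdas share the same variable p.
Step 2: After the loop, p = 5.
Step 3: Each call returns 5. result = [5, 5, 5, 5, 5, 5]

The answer is [5, 5, 5, 5, 5, 5].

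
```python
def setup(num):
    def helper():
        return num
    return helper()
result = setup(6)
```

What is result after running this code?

Step 1: setup(6) binds parameter num = 6.
Step 2: helper() looks up num in enclosing scope and finds the parameter num = 6.
Step 3: result = 6

The answer is 6.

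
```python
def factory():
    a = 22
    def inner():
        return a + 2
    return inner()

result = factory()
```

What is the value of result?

Step 1: factory() defines a = 22.
Step 2: inner() reads a = 22 from enclosing scope, returns 22 + 2 = 24.
Step 3: result = 24

The answer is 24.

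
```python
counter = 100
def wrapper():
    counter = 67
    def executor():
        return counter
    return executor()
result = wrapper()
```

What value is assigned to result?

Step 1: counter = 100 globally, but wrapper() defines counter = 67 locally.
Step 2: executor() looks up counter. Not in local scope, so checks enclosing scope (wrapper) and finds counter = 67.
Step 3: result = 67

The answer is 67.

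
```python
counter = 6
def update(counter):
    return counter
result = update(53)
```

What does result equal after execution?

Step 1: Global counter = 6.
Step 2: update(53) takes parameter counter = 53, which shadows the global.
Step 3: result = 53

The answer is 53.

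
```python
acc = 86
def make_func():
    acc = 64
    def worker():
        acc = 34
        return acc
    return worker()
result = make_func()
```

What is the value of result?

Step 1: Three scopes define acc: global (86), make_func (64), worker (34).
Step 2: worker() has its own local acc = 34, which shadows both enclosing and global.
Step 3: result = 34 (local wins in LEGB)

The answer is 34.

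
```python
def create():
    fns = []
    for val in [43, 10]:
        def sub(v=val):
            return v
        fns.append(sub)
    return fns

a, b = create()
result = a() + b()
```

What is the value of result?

Step 1: Default argument v=val captures val at each iteration.
Step 2: a() returns 43 (captured at first iteration), b() returns 10 (captured at second).
Step 3: result = 43 + 10 = 53

The answer is 53.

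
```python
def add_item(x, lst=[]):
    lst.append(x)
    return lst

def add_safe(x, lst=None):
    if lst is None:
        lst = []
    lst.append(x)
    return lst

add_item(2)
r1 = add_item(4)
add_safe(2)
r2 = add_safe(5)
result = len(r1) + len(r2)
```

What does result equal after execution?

Step 1: add_item shares mutable default: after 2 calls, lst = [2, 4], len = 2.
Step 2: add_safe creates fresh list each time: r2 = [5], len = 1.
Step 3: result = 2 + 1 = 3

The answer is 3.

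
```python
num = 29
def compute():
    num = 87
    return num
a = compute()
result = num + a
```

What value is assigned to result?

Step 1: Global num = 29. compute() returns local num = 87.
Step 2: a = 87. Global num still = 29.
Step 3: result = 29 + 87 = 116

The answer is 116.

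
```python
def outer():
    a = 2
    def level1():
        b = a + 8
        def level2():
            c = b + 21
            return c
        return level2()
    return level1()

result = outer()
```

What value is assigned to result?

Step 1: a = 2. b = a + 8 = 10.
Step 2: c = b + 21 = 10 + 21 = 31.
Step 3: result = 31

The answer is 31.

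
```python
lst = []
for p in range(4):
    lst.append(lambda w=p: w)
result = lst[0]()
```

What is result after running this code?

Step 1: Default argument w=p captures p's value at each iteration.
Step 2: lst[0] captured w = 0 when p was 0.
Step 3: result = 0

The answer is 0.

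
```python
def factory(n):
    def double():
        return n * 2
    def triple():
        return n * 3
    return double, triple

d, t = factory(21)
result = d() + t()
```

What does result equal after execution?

Step 1: Both closures capture the same n = 21.
Step 2: d() = 21 * 2 = 42, t() = 21 * 3 = 63.
Step 3: result = 42 + 63 = 105

The answer is 105.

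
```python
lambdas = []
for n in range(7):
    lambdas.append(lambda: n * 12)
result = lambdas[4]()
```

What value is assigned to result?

Step 1: All lambdas reference the same variable n (late binding).
Step 2: After the loop, n = 6. Every lambda returns n * 12.
Step 3: lambdas[4]() = 6 * 12 = 72

The answer is 72.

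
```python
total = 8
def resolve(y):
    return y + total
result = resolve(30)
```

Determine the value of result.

Step 1: total = 8 is defined globally.
Step 2: resolve(30) uses parameter y = 30 and looks up total from global scope = 8.
Step 3: result = 30 + 8 = 38

The answer is 38.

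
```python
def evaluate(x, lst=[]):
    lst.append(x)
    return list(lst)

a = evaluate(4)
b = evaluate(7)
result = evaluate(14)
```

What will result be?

Step 1: Default list is shared. list() creates copies for return values.
Step 2: Internal list grows: [4] -> [4, 7] -> [4, 7, 14].
Step 3: result = [4, 7, 14]

The answer is [4, 7, 14].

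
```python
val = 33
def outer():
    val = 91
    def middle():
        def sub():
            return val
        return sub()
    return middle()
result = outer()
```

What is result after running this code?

Step 1: outer() defines val = 91. middle() and sub() have no local val.
Step 2: sub() checks local (none), enclosing middle() (none), enclosing outer() and finds val = 91.
Step 3: result = 91

The answer is 91.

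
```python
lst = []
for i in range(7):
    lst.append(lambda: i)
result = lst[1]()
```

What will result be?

Step 1: The loop creates 7 lambdas, all referencing the same variable i.
Step 2: After the loop, i = 6 (final value).
Step 3: lst[1]() looks up i at call time and finds 6. This is the late binding gotcha. result = 6

The answer is 6.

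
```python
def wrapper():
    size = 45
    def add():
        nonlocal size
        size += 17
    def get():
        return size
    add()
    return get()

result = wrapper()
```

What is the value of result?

Step 1: size = 45. add() modifies it via nonlocal, get() reads it.
Step 2: add() makes size = 45 + 17 = 62.
Step 3: get() returns 62. result = 62

The answer is 62.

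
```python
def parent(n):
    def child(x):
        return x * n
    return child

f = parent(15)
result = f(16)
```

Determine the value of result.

Step 1: parent(15) creates a closure capturing n = 15.
Step 2: f(16) computes 16 * 15 = 240.
Step 3: result = 240

The answer is 240.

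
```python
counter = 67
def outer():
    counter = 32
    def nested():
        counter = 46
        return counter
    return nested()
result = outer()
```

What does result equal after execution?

Step 1: Three scopes define counter: global (67), outer (32), nested (46).
Step 2: nested() has its own local counter = 46, which shadows both enclosing and global.
Step 3: result = 46 (local wins in LEGB)

The answer is 46.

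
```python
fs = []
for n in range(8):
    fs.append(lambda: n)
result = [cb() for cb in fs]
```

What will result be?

Step 1: All 8 lambdas share the same variable n.
Step 2: After the loop, n = 7.
Step 3: Each call returns 7. result = [7, 7, 7, 7, 7, 7, 7, 7]

The answer is [7, 7, 7, 7, 7, 7, 7, 7].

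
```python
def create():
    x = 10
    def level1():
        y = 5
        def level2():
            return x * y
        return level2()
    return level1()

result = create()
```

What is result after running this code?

Step 1: x = 10 in create. y = 5 in level1.
Step 2: level2() reads x = 10 and y = 5 from enclosing scopes.
Step 3: result = 10 * 5 = 50

The answer is 50.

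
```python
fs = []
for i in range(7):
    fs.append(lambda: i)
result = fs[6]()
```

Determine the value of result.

Step 1: The loop creates 7 lambdas, all referencing the same variable i.
Step 2: After the loop, i = 6 (final value).
Step 3: fs[6]() looks up i at call time and finds 6. This is the late binding gotcha. result = 6

The answer is 6.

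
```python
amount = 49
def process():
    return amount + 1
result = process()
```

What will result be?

Step 1: amount = 49 is defined globally.
Step 2: process() looks up amount from global scope = 49, then computes 49 + 1 = 50.
Step 3: result = 50

The answer is 50.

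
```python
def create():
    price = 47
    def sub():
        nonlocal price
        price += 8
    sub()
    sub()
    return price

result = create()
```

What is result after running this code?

Step 1: price starts at 47.
Step 2: sub() is called 2 times, each adding 8.
Step 3: price = 47 + 8 * 2 = 63

The answer is 63.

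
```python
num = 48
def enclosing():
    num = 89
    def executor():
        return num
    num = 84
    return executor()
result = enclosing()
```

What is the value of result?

Step 1: enclosing() sets num = 89, then later num = 84.
Step 2: executor() is called after num is reassigned to 84. Closures capture variables by reference, not by value.
Step 3: result = 84

The answer is 84.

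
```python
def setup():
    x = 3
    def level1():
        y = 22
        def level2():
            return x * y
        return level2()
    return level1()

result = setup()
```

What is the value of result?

Step 1: x = 3 in setup. y = 22 in level1.
Step 2: level2() reads x = 3 and y = 22 from enclosing scopes.
Step 3: result = 3 * 22 = 66

The answer is 66.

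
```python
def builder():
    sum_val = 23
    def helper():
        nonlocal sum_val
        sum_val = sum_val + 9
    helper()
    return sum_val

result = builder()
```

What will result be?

Step 1: builder() sets sum_val = 23.
Step 2: helper() uses nonlocal to modify sum_val in builder's scope: sum_val = 23 + 9 = 32.
Step 3: builder() returns the modified sum_val = 32

The answer is 32.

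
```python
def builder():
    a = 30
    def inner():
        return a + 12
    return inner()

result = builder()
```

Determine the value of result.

Step 1: builder() defines a = 30.
Step 2: inner() reads a = 30 from enclosing scope, returns 30 + 12 = 42.
Step 3: result = 42

The answer is 42.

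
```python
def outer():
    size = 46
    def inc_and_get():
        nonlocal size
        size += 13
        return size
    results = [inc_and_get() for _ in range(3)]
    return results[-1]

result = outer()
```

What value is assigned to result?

Step 1: size = 46.
Step 2: Three calls to inc_and_get(), each adding 13.
Step 3: Last value = 46 + 13 * 3 = 85

The answer is 85.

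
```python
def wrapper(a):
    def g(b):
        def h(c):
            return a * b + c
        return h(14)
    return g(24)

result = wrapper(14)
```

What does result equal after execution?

Step 1: a = 14, b = 24, c = 14.
Step 2: h() computes a * b + c = 14 * 24 + 14 = 350.
Step 3: result = 350

The answer is 350.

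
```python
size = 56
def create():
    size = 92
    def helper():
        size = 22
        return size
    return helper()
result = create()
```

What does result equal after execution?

Step 1: Three scopes define size: global (56), create (92), helper (22).
Step 2: helper() has its own local size = 22, which shadows both enclosing and global.
Step 3: result = 22 (local wins in LEGB)

The answer is 22.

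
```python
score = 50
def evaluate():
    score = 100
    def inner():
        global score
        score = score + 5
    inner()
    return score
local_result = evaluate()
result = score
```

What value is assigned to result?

Step 1: Global score = 50. evaluate() creates local score = 100.
Step 2: inner() declares global score and adds 5: global score = 50 + 5 = 55.
Step 3: evaluate() returns its local score = 100 (unaffected by inner).
Step 4: result = global score = 55

The answer is 55.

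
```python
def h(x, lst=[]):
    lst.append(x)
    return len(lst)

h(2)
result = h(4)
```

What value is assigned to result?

Step 1: Mutable default list persists between calls.
Step 2: First call: lst = [2], len = 1. Second call: lst = [2, 4], len = 2.
Step 3: result = 2

The answer is 2.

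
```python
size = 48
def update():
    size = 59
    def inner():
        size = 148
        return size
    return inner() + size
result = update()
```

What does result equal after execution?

Step 1: update() has local size = 59. inner() has local size = 148.
Step 2: inner() returns its local size = 148.
Step 3: update() returns 148 + its own size (59) = 207

The answer is 207.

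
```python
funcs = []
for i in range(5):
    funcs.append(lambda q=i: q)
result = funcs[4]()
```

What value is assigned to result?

Step 1: Default argument q=i captures i's value at each iteration.
Step 2: funcs[4] captured q = 4 when i was 4.
Step 3: result = 4

The answer is 4.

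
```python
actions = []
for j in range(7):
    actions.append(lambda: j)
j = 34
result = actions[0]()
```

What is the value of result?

Step 1: Lambdas capture the variable j by reference, not by value.
Step 2: After the loop, j is reassigned to 34.
Step 3: actions[0]() looks up the current j = 34. result = 34

The answer is 34.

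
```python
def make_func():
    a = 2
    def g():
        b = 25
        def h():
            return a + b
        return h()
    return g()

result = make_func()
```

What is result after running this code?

Step 1: make_func() defines a = 2. g() defines b = 25.
Step 2: h() accesses both from enclosing scopes: a = 2, b = 25.
Step 3: result = 2 + 25 = 27

The answer is 27.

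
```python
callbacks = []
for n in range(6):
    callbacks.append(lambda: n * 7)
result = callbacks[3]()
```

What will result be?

Step 1: All lambdas reference the same variable n (late binding).
Step 2: After the loop, n = 5. Every lambda returns n * 7.
Step 3: callbacks[3]() = 5 * 7 = 35

The answer is 35.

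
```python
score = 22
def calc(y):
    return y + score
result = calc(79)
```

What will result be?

Step 1: score = 22 is defined globally.
Step 2: calc(79) uses parameter y = 79 and looks up score from global scope = 22.
Step 3: result = 79 + 22 = 101

The answer is 101.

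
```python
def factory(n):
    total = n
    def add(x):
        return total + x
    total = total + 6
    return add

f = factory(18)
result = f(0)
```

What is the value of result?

Step 1: factory(18) sets total = 18, then total = 18 + 6 = 24.
Step 2: Closures capture by reference, so add sees total = 24.
Step 3: f(0) returns 24 + 0 = 24

The answer is 24.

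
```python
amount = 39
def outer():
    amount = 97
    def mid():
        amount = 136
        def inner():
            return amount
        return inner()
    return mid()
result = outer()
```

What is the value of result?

Step 1: Three levels of shadowing: global 39, outer 97, mid 136.
Step 2: inner() finds amount = 136 in enclosing mid() scope.
Step 3: result = 136

The answer is 136.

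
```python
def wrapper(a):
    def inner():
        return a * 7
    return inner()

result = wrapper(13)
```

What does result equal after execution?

Step 1: wrapper(13) binds parameter a = 13.
Step 2: inner() accesses a = 13 from enclosing scope.
Step 3: result = 13 * 7 = 91

The answer is 91.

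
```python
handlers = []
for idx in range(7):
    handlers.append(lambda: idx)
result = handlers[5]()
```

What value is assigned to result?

Step 1: The loop creates 7 lambdas, all referencing the same variable idx.
Step 2: After the loop, idx = 6 (final value).
Step 3: handlers[5]() looks up idx at call time and finds 6. This is the late binding gotcha. result = 6

The answer is 6.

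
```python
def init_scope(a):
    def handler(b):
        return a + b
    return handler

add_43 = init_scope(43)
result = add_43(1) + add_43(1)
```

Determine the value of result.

Step 1: add_43 captures a = 43.
Step 2: add_43(1) = 43 + 1 = 44, called twice.
Step 3: result = 44 + 44 = 88

The answer is 88.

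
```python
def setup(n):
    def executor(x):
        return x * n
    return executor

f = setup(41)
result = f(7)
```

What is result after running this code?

Step 1: setup(41) creates a closure capturing n = 41.
Step 2: f(7) computes 7 * 41 = 287.
Step 3: result = 287

The answer is 287.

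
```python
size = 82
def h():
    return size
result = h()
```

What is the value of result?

Step 1: size = 82 is defined in the global scope.
Step 2: h() looks up size. No local size exists, so Python checks the global scope via LEGB rule and finds size = 82.
Step 3: result = 82

The answer is 82.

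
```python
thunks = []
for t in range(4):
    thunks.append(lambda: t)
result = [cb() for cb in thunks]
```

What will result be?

Step 1: All 4 lambdas share the same variable t.
Step 2: After the loop, t = 3.
Step 3: Each call returns 3. result = [3, 3, 3, 3]

The answer is [3, 3, 3, 3].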